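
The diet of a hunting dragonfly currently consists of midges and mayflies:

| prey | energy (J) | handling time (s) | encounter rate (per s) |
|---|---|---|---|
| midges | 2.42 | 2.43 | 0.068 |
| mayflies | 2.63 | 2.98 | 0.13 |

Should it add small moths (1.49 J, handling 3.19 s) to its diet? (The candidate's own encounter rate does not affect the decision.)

On midges and mayflies alone, R = ΣλE/(1+Σλh) = 0.5065/1.553 = 0.3262 J/s.
Profitability of small moths: 1.49/3.19 = 0.4671 J/s.
0.4671 > 0.3262, so adding small moths raises the average — include it.

Yes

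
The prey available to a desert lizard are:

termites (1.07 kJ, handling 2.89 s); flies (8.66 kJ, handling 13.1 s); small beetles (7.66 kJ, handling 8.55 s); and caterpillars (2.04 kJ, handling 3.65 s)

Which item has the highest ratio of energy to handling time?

small beetles

In descending order of E/h:
small beetles: 7.66/8.55 = 0.896 kJ/s
flies: 8.66/13.1 = 0.661 kJ/s
caterpillars: 2.04/3.65 = 0.559 kJ/s
termites: 1.07/2.89 = 0.37 kJ/s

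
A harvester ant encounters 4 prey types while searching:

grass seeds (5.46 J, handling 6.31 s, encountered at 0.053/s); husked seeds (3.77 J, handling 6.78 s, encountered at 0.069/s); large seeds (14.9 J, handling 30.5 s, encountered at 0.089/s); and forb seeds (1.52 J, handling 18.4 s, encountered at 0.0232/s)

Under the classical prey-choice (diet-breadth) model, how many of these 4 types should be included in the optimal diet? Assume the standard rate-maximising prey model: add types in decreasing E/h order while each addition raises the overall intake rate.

Rank by E/h (J/s): grass seeds 0.865, husked seeds 0.556, large seeds 0.489, forb seeds 0.0826. Include each in turn until the next type's E/h falls below the running intake rate.
Rate on top 1: 0.2169. husked seeds: 0.556 > 0.2169 → include.
Rate on top 2: 0.3049. large seeds: 0.489 > 0.3049 → include.
Rate on top 3: 0.4153. forb seeds: 0.0826 < 0.4153 → exclude; stop.
Optimal diet: grass seeds, husked seeds, large seeds — 3 of 4 types.

3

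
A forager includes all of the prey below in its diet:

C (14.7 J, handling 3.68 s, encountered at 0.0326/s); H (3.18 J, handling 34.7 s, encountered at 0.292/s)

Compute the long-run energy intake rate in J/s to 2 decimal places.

Energy encountered per unit search time: 0.0326×14.7 + 0.292×3.18 = 1.408 J/s.
Handling time per unit search time: 0.0326×3.68 + 0.292×34.7 = 10.25.
Rate = 1.408/(1 + 10.25) = 0.1251 J/s.

0.13 J/s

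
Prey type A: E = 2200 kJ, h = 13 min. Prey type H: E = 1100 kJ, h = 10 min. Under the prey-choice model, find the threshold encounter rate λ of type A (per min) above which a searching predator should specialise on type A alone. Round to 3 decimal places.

0.143 per min

At the threshold, the rate on type A alone equals the profitability of type H: λ·2200/(1 + λ·13) = 1100/10 = 110.
Rearranging, λ(2200 − 110×13) = 110, so λ = 110/770 = 0.1429 per min.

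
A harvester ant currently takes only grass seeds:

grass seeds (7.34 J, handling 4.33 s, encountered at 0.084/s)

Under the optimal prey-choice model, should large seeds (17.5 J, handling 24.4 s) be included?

Current rate: (0.084×7.34)/(1 + 0.084×4.33) = 0.4521 J/s.
Profitability of large seeds: 17.5/24.4 = 0.7172 J/s.
0.7172 > 0.4521, so adding large seeds raises the average — include it.

Yes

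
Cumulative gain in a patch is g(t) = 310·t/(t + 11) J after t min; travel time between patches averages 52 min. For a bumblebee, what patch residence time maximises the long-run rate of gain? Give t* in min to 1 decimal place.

23.9 min

By the marginal value theorem, leave when the instantaneous gain rate g'(t) equals the habitat-wide average g(t)/(T + t).
g'(t) = 310·11/(t + 11)². Setting 310·11/(t+11)² = 310t/[(t+11)(52+t)] gives 11(52+t) = t(t+11), so t² = 11×52 = 572.
t* = √572 = 23.92 min.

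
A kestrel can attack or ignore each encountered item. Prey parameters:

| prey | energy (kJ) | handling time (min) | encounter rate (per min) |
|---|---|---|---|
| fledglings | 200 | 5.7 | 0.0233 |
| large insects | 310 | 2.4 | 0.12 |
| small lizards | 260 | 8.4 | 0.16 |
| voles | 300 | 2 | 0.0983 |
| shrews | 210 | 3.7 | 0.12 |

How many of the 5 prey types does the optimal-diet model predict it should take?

3

E/h in descending order: voles 150, large insects 129, shrews 56.8, fledglings 35.1, small lizards 31 kJ/min. The optimal diet is the largest prefix of this list for which every included type satisfies E_i/h_i > R on the types above it.
Rate on top 1: 24.64. large insects: 129 > 24.64 → include.
Rate on top 2: 44.92. shrews: 56.8 > 44.92 → include.
Rate on top 3: 47.65. fledglings: 35.1 < 47.65 → exclude; stop.
Optimal diet: voles, large insects, shrews — 3 of 5 types.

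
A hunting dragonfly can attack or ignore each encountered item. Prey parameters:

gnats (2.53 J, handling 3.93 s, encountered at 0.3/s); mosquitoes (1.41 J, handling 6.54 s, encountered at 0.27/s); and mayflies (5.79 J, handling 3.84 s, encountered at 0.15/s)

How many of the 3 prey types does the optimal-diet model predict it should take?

E/h in descending order: mayflies 1.51, gnats 0.644, mosquitoes 0.216 J/s. The optimal diet is the largest prefix of this list for which every included type satisfies E_i/h_i > R on the types above it.
Rate on top 1: 0.5511. gnats: 0.644 > 0.5511 → include.
Rate on top 2: 0.5907. mosquitoes: 0.216 < 0.5907 → exclude; stop.
Optimal diet: mayflies, gnats — 2 of 3 types.

2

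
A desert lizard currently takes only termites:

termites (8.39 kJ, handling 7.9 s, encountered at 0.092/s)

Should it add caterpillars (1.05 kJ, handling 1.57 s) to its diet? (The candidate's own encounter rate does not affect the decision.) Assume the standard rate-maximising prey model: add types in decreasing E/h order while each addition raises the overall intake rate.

Yes

On termites alone, R = ΣλE/(1+Σλh) = 0.7719/1.727 = 0.447 kJ/s.
Profitability of caterpillars: 1.05/1.57 = 0.6688 kJ/s.
Since 0.6688 > R, including caterpillars increases the long-run rate.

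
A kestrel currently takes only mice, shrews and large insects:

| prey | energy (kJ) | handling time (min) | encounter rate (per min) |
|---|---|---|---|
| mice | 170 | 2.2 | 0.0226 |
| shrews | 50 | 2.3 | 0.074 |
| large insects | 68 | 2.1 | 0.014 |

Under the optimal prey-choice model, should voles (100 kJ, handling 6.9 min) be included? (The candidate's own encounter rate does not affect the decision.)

Current rate: (0.0226×170 + 0.074×50 + 0.014×68)/(1 + 0.0226×2.2 + 0.074×2.3 + 0.014×2.1) = 6.799 kJ/min.
voles: E/h = 100/6.9 = 14.49 kJ/min.
14.49 > 6.799, so adding voles raises the average — include it.

Yes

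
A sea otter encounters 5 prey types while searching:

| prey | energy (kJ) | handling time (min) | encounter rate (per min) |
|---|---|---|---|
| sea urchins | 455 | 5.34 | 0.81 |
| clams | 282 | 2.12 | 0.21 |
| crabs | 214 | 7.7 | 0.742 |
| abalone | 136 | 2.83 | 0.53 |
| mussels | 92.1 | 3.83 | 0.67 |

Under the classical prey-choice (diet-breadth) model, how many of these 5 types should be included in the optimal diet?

2

Rank by E/h (kJ/min): clams 133, sea urchins 85.2, abalone 48.1, crabs 27.8, mussels 24. Include each in turn until the next type's E/h falls below the running intake rate.
Rate on top 1: 40.98. sea urchins: 85.2 > 40.98 → include.
Rate on top 2: 74.13. abalone: 48.1 < 74.13 → exclude; stop.
Optimal diet: clams, sea urchins — 2 of 5 types.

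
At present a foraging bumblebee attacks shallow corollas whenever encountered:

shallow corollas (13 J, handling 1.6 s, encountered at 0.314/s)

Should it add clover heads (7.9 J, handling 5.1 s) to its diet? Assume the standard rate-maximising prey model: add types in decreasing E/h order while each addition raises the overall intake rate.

On shallow corollas alone, R = ΣλE/(1+Σλh) = 4.082/1.502 = 2.717 J/s.
clover heads: E/h = 7.9/5.1 = 1.549 J/s.
1.549 < 2.717, so adding clover heads would lower the average — exclude it.

No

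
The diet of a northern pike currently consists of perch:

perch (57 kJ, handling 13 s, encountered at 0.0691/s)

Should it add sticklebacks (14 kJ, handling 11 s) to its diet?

On perch alone, R = ΣλE/(1+Σλh) = 3.939/1.898 = 2.075 kJ/s.
Profitability of sticklebacks: 14/11 = 1.273 kJ/s.
Since 1.273 < R, time spent handling sticklebacks is better spent searching.

No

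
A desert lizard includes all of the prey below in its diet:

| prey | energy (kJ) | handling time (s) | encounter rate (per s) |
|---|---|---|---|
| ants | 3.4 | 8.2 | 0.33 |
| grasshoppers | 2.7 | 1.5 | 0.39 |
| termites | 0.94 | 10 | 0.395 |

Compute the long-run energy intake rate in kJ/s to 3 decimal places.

Energy encountered per unit search time: 0.33×3.4 + 0.39×2.7 + 0.395×0.94 = 2.546 kJ/s.
Handling time per unit search time: 0.33×8.2 + 0.39×1.5 + 0.395×10 = 7.241.
Rate = 2.546/(1 + 7.241) = 0.309 kJ/s.

0.309 kJ/s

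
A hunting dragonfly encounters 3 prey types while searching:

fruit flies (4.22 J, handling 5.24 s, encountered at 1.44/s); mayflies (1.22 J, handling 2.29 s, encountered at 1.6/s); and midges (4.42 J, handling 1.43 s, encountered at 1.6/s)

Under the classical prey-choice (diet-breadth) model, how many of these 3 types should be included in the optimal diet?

Rank by E/h (J/s): midges 3.09, fruit flies 0.805, mayflies 0.533. Include each in turn until the next type's E/h falls below the running intake rate.
Rate on top 1: 2.151. fruit flies: 0.805 < 2.151 → exclude; stop.
Optimal diet: midges — 1 of 3 types.

1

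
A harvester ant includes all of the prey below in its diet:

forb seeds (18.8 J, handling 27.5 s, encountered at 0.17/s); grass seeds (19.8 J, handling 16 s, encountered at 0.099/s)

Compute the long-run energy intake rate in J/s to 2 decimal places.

R = (0.17×18.8 + 0.099×19.8) / (1 + 0.17×27.5 + 0.099×16) = 5.156/7.259 = 0.7103 J/s.

0.71 J/s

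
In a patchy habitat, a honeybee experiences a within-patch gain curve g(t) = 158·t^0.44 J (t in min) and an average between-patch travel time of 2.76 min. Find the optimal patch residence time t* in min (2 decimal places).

2.17 min

Optimal t* satisfies g'(t*) = g(t*)/(T + t*).
g'(t) = 0.44·158·t^-0.56. Setting 0.44·158·t^-0.56 = 158·t^0.44/(2.76+t) gives 0.44(2.76+t) = t, so 0.56·t = 0.44×2.76.
t* = 0.44×2.76/0.56 = 2.169 min.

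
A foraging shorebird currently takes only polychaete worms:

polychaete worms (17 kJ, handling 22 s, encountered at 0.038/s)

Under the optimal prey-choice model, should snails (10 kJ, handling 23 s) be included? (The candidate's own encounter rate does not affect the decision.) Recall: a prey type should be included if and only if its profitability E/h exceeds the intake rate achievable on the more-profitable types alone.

Intake rate on the current diet: R = (0.038×17) / (1 + 0.038×22) = 0.646/1.836 = 0.3519 kJ/s.
Profitability of snails: 10/23 = 0.4348 kJ/s.
0.4348 > 0.3519, so adding snails raises the average — include it.

Yes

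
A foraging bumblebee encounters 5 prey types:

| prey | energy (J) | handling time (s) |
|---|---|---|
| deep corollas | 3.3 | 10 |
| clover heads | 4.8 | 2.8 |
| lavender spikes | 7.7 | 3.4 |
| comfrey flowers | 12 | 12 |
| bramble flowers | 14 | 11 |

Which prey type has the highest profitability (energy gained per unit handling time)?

lavender spikes

In descending order of E/h:
lavender spikes: 7.7/3.4 = 2.26 J/s
clover heads: 4.8/2.8 = 1.71 J/s
bramble flowers: 14/11 = 1.27 J/s
comfrey flowers: 12/12 = 1 J/s
deep corollas: 3.3/10 = 0.33 J/s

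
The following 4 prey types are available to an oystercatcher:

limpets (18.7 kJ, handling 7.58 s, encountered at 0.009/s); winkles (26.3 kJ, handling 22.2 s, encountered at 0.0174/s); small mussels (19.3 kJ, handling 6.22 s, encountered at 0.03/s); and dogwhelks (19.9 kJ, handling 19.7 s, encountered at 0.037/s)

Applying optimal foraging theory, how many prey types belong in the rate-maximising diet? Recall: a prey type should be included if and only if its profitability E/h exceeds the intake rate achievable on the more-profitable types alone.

4

E/h in descending order: small mussels 3.1, limpets 2.47, winkles 1.18, dogwhelks 1.01 kJ/s. The optimal diet is the largest prefix of this list for which every included type satisfies E_i/h_i > R on the types above it.
Rate on top 1: 0.4879. limpets: 2.47 > 0.4879 → include.
Rate on top 2: 0.5955. winkles: 1.18 > 0.5955 → include.
Rate on top 3: 0.7342. dogwhelks: 1.01 > 0.7342 → include.
Optimal diet: small mussels, limpets, winkles, dogwhelks — 4 of 4 types.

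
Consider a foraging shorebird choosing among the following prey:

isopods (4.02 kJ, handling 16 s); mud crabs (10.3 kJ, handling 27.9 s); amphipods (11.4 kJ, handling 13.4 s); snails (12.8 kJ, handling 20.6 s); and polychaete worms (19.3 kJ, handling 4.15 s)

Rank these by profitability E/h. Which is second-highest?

In descending order of E/h:
polychaete worms: 19.3/4.15 = 4.65 kJ/s
amphipods: 11.4/13.4 = 0.851 kJ/s
snails: 12.8/20.6 = 0.621 kJ/s
mud crabs: 10.3/27.9 = 0.369 kJ/s
isopods: 4.02/16 = 0.251 kJ/s

amphipods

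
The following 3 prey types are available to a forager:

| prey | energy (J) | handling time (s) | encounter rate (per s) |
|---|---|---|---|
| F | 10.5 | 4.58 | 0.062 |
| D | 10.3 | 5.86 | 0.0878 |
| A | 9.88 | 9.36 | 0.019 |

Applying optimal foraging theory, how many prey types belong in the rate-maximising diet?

Rank by E/h (J/s): F 2.29, D 1.76, A 1.06. Include each in turn until the next type's E/h falls below the running intake rate.
Rate on top 1: 0.507. D: 1.76 > 0.507 → include.
Rate on top 2: 0.8648. A: 1.06 > 0.8648 → include.
Optimal diet: F, D, A — 3 of 3 types.

3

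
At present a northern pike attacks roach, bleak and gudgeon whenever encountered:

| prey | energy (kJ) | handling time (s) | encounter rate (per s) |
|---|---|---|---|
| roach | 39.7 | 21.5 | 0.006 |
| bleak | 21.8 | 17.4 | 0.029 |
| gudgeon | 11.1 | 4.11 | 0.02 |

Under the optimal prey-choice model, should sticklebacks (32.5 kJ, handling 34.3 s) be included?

Yes

Current rate: (0.006×39.7 + 0.029×21.8 + 0.02×11.1)/(1 + 0.006×21.5 + 0.029×17.4 + 0.02×4.11) = 0.6367 kJ/s.
Profitability of sticklebacks: 32.5/34.3 = 0.9475 kJ/s.
Since 0.9475 > R, including sticklebacks increases the long-run rate.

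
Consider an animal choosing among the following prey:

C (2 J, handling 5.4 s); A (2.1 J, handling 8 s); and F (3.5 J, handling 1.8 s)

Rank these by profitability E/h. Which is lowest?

A

In descending order of E/h:
F: 3.5/1.8 = 1.94 J/s
C: 2/5.4 = 0.37 J/s
A: 2.1/8 = 0.263 J/s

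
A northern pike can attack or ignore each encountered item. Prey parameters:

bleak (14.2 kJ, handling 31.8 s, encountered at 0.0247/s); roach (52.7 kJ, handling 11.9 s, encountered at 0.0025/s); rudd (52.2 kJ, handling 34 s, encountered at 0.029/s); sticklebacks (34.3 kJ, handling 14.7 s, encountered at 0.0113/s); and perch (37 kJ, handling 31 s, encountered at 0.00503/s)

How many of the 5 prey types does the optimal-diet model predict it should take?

Profitabilities (E/h, kJ/s): roach 4.43, sticklebacks 2.33, rudd 1.54, perch 1.19, bleak 0.447. Add prey in this order while the next type's profitability exceeds the intake rate on those already taken.
Rate on top 1: 0.1279. sticklebacks: 2.33 > 0.1279 → include.
Rate on top 2: 0.4343. rudd: 1.54 > 0.4343 → include.
Rate on top 3: 0.9318. perch: 1.19 > 0.9318 → include.
Rate on top 4: 0.9493. bleak: 0.447 < 0.9493 → exclude; stop.
Optimal diet: roach, sticklebacks, rudd, perch — 4 of 5 types.

4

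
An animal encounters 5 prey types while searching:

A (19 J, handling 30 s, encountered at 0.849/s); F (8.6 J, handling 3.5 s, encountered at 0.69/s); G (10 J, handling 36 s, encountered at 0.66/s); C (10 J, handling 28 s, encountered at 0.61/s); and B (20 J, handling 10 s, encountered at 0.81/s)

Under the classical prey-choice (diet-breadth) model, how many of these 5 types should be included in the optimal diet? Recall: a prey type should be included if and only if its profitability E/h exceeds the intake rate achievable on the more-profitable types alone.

Profitabilities (E/h, J/s): F 2.46, B 2, A 0.633, C 0.357, G 0.278. Add prey in this order while the next type's profitability exceeds the intake rate on those already taken.
Rate on top 1: 1.738. B: 2 > 1.738 → include.
Rate on top 2: 1.922. A: 0.633 < 1.922 → exclude; stop.
Optimal diet: F, B — 2 of 5 types.

2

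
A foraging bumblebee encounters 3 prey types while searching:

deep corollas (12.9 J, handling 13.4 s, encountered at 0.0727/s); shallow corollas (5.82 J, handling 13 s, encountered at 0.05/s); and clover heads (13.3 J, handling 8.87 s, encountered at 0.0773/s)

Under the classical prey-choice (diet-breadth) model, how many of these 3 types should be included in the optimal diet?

2

Rank by E/h (J/s): clover heads 1.5, deep corollas 0.963, shallow corollas 0.448. Include each in turn until the next type's E/h falls below the running intake rate.
Rate on top 1: 0.6099. deep corollas: 0.963 > 0.6099 → include.
Rate on top 2: 0.7391. shallow corollas: 0.448 < 0.7391 → exclude; stop.
Optimal diet: clover heads, deep corollas — 2 of 3 types.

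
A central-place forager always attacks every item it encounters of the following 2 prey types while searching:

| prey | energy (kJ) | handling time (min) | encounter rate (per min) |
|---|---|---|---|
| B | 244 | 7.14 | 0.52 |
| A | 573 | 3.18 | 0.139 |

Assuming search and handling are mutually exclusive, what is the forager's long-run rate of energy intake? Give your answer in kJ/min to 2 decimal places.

40.06 kJ/min

Energy encountered per unit search time: 0.52×244 + 0.139×573 = 206.5 kJ/min.
Handling time per unit search time: 0.52×7.14 + 0.139×3.18 = 4.155.
Rate = 206.5/(1 + 4.155) = 40.06 kJ/min.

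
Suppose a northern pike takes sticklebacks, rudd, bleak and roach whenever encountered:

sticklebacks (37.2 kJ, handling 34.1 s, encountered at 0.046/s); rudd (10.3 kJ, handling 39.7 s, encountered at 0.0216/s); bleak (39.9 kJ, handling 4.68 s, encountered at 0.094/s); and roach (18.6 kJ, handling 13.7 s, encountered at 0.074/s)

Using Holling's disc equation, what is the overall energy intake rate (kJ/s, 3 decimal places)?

Energy encountered per unit search time: 0.046×37.2 + 0.0216×10.3 + 0.094×39.9 + 0.074×18.6 = 7.061 kJ/s.
Handling time per unit search time: 0.046×34.1 + 0.0216×39.7 + 0.094×4.68 + 0.074×13.7 = 3.88.
Rate = 7.061/(1 + 3.88) = 1.447 kJ/s.

1.447 kJ/s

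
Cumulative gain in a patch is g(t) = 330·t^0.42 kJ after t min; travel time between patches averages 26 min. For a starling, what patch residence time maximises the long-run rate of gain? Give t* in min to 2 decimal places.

18.83 min

By the marginal value theorem, leave when the instantaneous gain rate g'(t) equals the habitat-wide average g(t)/(T + t).
g'(t) = 0.42·330·t^-0.58. Setting 0.42·330·t^-0.58 = 330·t^0.42/(26+t) gives 0.42(26+t) = t, so 0.58·t = 0.42×26.
t* = 0.42×26/0.58 = 18.83 min.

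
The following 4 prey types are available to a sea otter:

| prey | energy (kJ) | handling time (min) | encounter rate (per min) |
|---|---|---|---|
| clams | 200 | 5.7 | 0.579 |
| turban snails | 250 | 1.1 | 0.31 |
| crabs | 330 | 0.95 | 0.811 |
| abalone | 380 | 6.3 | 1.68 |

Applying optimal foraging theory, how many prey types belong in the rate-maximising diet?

Rank by E/h (kJ/min): crabs 347, turban snails 227, abalone 60.3, clams 35.1. Include each in turn until the next type's E/h falls below the running intake rate.
Rate on top 1: 151.2. turban snails: 227 > 151.2 → include.
Rate on top 2: 163.5. abalone: 60.3 < 163.5 → exclude; stop.
Optimal diet: crabs, turban snails — 2 of 4 types.

2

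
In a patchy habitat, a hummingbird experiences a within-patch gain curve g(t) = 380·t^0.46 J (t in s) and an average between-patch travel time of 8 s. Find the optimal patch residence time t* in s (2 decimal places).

Optimal t* satisfies g'(t*) = g(t*)/(T + t*).
g'(t) = 0.46·380·t^-0.54. Setting 0.46·380·t^-0.54 = 380·t^0.46/(8+t) gives 0.46(8+t) = t, so 0.54·t = 0.46×8.
t* = 0.46×8/0.54 = 6.815 s.

6.81 s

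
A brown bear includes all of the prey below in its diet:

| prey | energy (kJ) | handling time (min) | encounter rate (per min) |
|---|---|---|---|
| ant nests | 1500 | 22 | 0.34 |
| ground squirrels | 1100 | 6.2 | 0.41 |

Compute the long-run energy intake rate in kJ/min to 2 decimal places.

87.19 kJ/min

R = (0.34×1500 + 0.41×1100) / (1 + 0.34×22 + 0.41×6.2) = 961/11.02 = 87.19 kJ/min.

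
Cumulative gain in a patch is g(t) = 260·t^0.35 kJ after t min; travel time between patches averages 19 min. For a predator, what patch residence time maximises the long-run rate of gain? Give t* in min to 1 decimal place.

Maximise g(t)/(T+t): set derivative to zero → g'(t)(T+t) = g(t).
g'(t) = 0.35·260·t^-0.65. Setting 0.35·260·t^-0.65 = 260·t^0.35/(19+t) gives 0.35(19+t) = t, so 0.65·t = 0.35×19.
t* = 0.35×19/0.65 = 10.23 min.

10.2 min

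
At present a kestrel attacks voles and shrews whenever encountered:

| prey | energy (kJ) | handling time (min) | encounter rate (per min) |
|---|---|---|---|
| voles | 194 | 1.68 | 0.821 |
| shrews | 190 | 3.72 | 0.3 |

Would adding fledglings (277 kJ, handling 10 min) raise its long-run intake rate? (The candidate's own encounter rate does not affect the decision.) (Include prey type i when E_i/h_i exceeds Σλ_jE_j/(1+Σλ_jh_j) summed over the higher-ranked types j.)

No

Intake rate on the current diet: R = (0.821×194 + 0.3×190) / (1 + 0.821×1.68 + 0.3×3.72) = 216.3/3.495 = 61.88 kJ/min.
Profitability of fledglings: 277/10 = 27.7 kJ/min.
Since 27.7 < R, time spent handling fledglings is better spent searching.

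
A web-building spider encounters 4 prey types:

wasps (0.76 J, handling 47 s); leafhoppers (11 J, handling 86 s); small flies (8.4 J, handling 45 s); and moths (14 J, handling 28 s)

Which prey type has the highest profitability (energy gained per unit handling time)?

In descending order of E/h:
moths: 14/28 = 0.5 J/s
small flies: 8.4/45 = 0.187 J/s
leafhoppers: 11/86 = 0.128 J/s
wasps: 0.76/47 = 0.0162 J/s

moths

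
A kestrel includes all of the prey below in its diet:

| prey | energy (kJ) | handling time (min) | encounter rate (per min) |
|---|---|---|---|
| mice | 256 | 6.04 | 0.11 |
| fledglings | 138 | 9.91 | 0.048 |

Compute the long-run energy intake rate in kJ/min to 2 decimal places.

Energy encountered per unit search time: 0.11×256 + 0.048×138 = 34.78 kJ/min.
Handling time per unit search time: 0.11×6.04 + 0.048×9.91 = 1.14.
Rate = 34.78/(1 + 1.14) = 16.25 kJ/min.

16.25 kJ/min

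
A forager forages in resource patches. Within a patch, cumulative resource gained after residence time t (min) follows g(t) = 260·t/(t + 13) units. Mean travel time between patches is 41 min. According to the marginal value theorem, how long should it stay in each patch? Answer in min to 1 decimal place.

By the marginal value theorem, leave when the instantaneous gain rate g'(t) equals the habitat-wide average g(t)/(T + t).
g'(t) = 260·13/(t + 13)². Setting 260·13/(t+13)² = 260t/[(t+13)(41+t)] gives 13(41+t) = t(t+13), so t² = 13×41 = 533.
t* = √533 = 23.09 min.

23.1 min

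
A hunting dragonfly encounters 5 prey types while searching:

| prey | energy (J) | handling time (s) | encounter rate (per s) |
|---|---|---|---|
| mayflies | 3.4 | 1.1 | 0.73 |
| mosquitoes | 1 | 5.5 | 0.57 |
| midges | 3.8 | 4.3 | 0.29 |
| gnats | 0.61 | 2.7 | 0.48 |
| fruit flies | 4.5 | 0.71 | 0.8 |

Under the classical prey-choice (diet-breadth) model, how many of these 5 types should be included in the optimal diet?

Rank by E/h (J/s): fruit flies 6.34, mayflies 3.09, midges 0.884, gnats 0.226, mosquitoes 0.182. Include each in turn until the next type's E/h falls below the running intake rate.
Rate on top 1: 2.296. mayflies: 3.09 > 2.296 → include.
Rate on top 2: 2.565. midges: 0.884 < 2.565 → exclude; stop.
Optimal diet: fruit flies, mayflies — 2 of 5 types.

2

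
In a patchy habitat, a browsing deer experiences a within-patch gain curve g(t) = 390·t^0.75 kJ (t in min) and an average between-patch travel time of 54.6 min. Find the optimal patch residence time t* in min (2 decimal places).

Optimal t* satisfies g'(t*) = g(t*)/(T + t*).
g'(t) = 0.75·390·t^-0.25. Setting 0.75·390·t^-0.25 = 390·t^0.75/(54.6+t) gives 0.75(54.6+t) = t, so 0.25·t = 0.75×54.6.
t* = 0.75×54.6/0.25 = 163.8 min.

163.80 min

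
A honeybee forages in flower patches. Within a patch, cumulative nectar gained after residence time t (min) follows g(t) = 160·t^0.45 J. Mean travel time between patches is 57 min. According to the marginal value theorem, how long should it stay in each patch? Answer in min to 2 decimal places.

By the marginal value theorem, leave when the instantaneous gain rate g'(t) equals the habitat-wide average g(t)/(T + t).
g'(t) = 0.45·160·t^-0.55. Setting 0.45·160·t^-0.55 = 160·t^0.45/(57+t) gives 0.45(57+t) = t, so 0.55·t = 0.45×57.
t* = 0.45×57/0.55 = 46.64 min.

46.64 min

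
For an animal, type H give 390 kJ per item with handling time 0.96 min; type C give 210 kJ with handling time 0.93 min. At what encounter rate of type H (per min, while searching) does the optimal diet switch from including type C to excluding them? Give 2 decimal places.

At the threshold, the rate on type H alone equals the profitability of type C: λ·390/(1 + λ·0.96) = 210/0.93 = 225.8.
Rearranging, λ(390 − 225.8×0.96) = 225.8, so λ = 225.8/173.2 = 1.304 per min.

1.30 per min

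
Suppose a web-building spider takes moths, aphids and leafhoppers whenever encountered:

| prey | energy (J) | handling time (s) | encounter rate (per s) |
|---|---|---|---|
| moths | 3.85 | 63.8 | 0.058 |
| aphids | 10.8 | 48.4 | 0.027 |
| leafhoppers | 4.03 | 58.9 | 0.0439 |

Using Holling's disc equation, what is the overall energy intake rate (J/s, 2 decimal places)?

0.08 J/s

R = Σλ_iE_i / (1 + Σλ_ih_i)
Numerator: 0.058×3.85 + 0.027×10.8 + 0.0439×4.03 = 0.6918
Denominator: 1 + 0.058×63.8 + 0.027×48.4 + 0.0439×58.9 = 8.593
R = 0.6918/8.593 = 0.08051 J/s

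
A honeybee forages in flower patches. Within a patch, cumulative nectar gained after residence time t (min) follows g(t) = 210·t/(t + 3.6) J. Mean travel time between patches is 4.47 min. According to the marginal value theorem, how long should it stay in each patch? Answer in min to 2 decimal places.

4.01 min

Optimal t* satisfies g'(t*) = g(t*)/(T + t*).
g'(t) = 210·3.6/(t + 3.6)². Setting 210·3.6/(t+3.6)² = 210t/[(t+3.6)(4.47+t)] gives 3.6(4.47+t) = t(t+3.6), so t² = 3.6×4.47 = 16.09.
t* = √16.09 = 4.011 min.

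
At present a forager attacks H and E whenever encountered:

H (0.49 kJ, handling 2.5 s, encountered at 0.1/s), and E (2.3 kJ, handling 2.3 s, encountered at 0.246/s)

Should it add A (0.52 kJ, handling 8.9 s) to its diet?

No

On H and E alone, R = ΣλE/(1+Σλh) = 0.6148/1.816 = 0.3386 kJ/s.
A: E/h = 0.52/8.9 = 0.05843 kJ/s.
Since 0.05843 < R, time spent handling A is better spent searching.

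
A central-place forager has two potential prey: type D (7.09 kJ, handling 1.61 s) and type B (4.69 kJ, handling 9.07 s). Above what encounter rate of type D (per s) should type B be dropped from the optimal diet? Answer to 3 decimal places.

Drop type B once their profitability E₂/h₂ falls below the rate achievable on type D alone: E₂/h₂ = λE₁/(1 + λh₁).
Solve for λ: λE₁h₂ = E₂(1 + λh₁) → λ(E₁h₂ − E₂h₁) = E₂ → λ = E₂/(E₁h₂ − E₂h₁).
λ = 4.69/(7.09×9.07 − 4.69×1.61) = 4.69/56.76 = 0.08264 per s.

0.083 per s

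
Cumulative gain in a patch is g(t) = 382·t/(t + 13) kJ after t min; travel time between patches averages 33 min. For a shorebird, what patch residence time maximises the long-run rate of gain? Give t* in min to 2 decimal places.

20.71 min

Optimal t* satisfies g'(t*) = g(t*)/(T + t*).
g'(t) = 382·13/(t + 13)². Setting 382·13/(t+13)² = 382t/[(t+13)(33+t)] gives 13(33+t) = t(t+13), so t² = 13×33 = 429.
t* = √429 = 20.71 min.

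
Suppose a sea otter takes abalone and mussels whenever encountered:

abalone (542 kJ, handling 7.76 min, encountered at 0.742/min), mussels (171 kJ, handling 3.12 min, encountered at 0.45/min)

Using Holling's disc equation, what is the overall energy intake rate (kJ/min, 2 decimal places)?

R = (0.742×542 + 0.45×171) / (1 + 0.742×7.76 + 0.45×3.12) = 479.1/8.162 = 58.7 kJ/min.

58.70 kJ/min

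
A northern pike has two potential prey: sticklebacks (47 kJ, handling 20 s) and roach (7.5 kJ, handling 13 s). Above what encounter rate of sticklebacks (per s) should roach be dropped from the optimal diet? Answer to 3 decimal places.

At the threshold, the rate on sticklebacks alone equals the profitability of roach: λ·47/(1 + λ·20) = 7.5/13 = 0.5769.
Rearranging, λ(47 − 0.5769×20) = 0.5769, so λ = 0.5769/35.46 = 0.01627 per s.

0.016 per s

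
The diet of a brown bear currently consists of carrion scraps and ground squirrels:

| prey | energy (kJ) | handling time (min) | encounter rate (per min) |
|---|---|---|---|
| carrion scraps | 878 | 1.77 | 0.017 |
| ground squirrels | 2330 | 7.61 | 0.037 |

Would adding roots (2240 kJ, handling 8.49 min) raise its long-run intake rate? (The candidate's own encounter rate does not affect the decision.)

Yes

Intake rate on the current diet: R = (0.017×878 + 0.037×2330) / (1 + 0.017×1.77 + 0.037×7.61) = 101.1/1.312 = 77.11 kJ/min.
Profitability of roots: 2240/8.49 = 263.8 kJ/min.
Since 263.8 > R, including roots increases the long-run rate.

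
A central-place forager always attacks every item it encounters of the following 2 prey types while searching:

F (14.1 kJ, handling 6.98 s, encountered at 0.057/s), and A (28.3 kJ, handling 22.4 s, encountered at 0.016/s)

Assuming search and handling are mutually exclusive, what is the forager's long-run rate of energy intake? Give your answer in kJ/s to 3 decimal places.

0.715 kJ/s

Energy encountered per unit search time: 0.057×14.1 + 0.016×28.3 = 1.256 kJ/s.
Handling time per unit search time: 0.057×6.98 + 0.016×22.4 = 0.7563.
Rate = 1.256/(1 + 0.7563) = 0.7154 kJ/s.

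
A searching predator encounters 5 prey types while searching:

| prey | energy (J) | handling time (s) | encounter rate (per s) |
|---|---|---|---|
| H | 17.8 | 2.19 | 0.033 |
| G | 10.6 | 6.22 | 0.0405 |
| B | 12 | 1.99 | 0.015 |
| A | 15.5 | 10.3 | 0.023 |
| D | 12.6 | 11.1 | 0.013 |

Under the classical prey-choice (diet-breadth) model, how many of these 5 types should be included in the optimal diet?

Profitabilities (E/h, J/s): H 8.13, B 6.03, G 1.7, A 1.5, D 1.14. Add prey in this order while the next type's profitability exceeds the intake rate on those already taken.
Rate on top 1: 0.5478. B: 6.03 > 0.5478 → include.
Rate on top 2: 0.6963. G: 1.7 > 0.6963 → include.
Rate on top 3: 0.8838. A: 1.5 > 0.8838 → include.
Rate on top 4: 0.9763. D: 1.14 > 0.9763 → include.
Optimal diet: H, B, G, A, D — 5 of 5 types.

5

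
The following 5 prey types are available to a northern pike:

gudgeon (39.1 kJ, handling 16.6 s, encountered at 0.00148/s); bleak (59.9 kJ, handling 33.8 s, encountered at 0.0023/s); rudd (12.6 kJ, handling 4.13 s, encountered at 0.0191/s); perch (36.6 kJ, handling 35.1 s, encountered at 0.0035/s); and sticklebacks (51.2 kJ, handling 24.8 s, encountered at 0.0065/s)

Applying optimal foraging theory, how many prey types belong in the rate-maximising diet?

Rank by E/h (kJ/s): rudd 3.05, gudgeon 2.36, sticklebacks 2.06, bleak 1.77, perch 1.04. Include each in turn until the next type's E/h falls below the running intake rate.
Rate on top 1: 0.2231. gudgeon: 2.36 > 0.2231 → include.
Rate on top 2: 0.2705. sticklebacks: 2.06 > 0.2705 → include.
Rate on top 3: 0.4992. bleak: 1.77 > 0.4992 → include.
Rate on top 4: 0.5729. perch: 1.04 > 0.5729 → include.
Optimal diet: rudd, gudgeon, sticklebacks, bleak, perch — 5 of 5 types.

5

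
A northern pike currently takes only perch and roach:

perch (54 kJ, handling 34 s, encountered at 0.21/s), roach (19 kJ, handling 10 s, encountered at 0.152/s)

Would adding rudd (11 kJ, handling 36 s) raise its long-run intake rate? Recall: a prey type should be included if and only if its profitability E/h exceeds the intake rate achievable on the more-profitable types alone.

No

On perch and roach alone, R = ΣλE/(1+Σλh) = 14.23/9.66 = 1.473 kJ/s.
Profitability of rudd: 11/36 = 0.3056 kJ/s.
Since 0.3056 < R, time spent handling rudd is better spent searching.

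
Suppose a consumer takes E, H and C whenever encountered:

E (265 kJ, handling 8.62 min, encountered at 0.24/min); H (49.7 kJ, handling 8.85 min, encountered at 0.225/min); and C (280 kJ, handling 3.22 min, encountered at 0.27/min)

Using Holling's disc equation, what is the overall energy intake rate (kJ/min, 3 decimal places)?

R = (0.24×265 + 0.225×49.7 + 0.27×280) / (1 + 0.24×8.62 + 0.225×8.85 + 0.27×3.22) = 150.4/5.929 = 25.36 kJ/min.

25.362 kJ/min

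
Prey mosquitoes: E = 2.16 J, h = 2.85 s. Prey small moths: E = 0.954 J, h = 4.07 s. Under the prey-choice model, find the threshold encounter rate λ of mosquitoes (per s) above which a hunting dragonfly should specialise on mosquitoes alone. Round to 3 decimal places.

The zero-one rule: include small moths iff E₂/h₂ > λE₁/(1+λh₁). Equality gives the switch point.
λE₁h₂ = E₂ + λE₂h₁ ⇒ λ = E₂/(E₁h₂ − E₂h₁) = 0.954/(8.791 − 2.719) = 0.1571 per s.

0.157 per s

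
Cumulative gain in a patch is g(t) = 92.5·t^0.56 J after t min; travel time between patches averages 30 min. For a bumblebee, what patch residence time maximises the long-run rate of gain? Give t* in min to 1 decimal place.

By the marginal value theorem, leave when the instantaneous gain rate g'(t) equals the habitat-wide average g(t)/(T + t).
g'(t) = 0.56·92.5·t^-0.44. Setting 0.56·92.5·t^-0.44 = 92.5·t^0.56/(30+t) gives 0.56(30+t) = t, so 0.44·t = 0.56×30.
t* = 0.56×30/0.44 = 38.18 min.

38.2 min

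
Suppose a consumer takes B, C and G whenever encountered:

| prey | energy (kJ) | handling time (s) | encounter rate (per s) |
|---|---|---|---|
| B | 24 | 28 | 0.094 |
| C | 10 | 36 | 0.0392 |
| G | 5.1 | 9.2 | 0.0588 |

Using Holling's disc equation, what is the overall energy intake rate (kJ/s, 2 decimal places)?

0.53 kJ/s

Energy encountered per unit search time: 0.094×24 + 0.0392×10 + 0.0588×5.1 = 2.948 kJ/s.
Handling time per unit search time: 0.094×28 + 0.0392×36 + 0.0588×9.2 = 4.584.
Rate = 2.948/(1 + 4.584) = 0.5279 kJ/s.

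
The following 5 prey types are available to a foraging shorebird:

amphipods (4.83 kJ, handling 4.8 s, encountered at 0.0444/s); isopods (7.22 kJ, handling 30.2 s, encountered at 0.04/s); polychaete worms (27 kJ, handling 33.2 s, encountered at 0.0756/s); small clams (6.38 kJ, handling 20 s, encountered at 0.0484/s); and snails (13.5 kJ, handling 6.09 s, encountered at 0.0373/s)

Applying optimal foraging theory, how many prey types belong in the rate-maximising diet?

3

Rank by E/h (kJ/s): snails 2.22, amphipods 1.01, polychaete worms 0.813, small clams 0.319, isopods 0.239. Include each in turn until the next type's E/h falls below the running intake rate.
Rate on top 1: 0.4103. amphipods: 1.01 > 0.4103 → include.
Rate on top 2: 0.4985. polychaete worms: 0.813 > 0.4985 → include.
Rate on top 3: 0.6985. small clams: 0.319 < 0.6985 → exclude; stop.
Optimal diet: snails, amphipods, polychaete worms — 3 of 5 types.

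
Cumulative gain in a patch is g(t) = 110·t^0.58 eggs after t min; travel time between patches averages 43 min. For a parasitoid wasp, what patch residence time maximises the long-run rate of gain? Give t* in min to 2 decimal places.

59.38 min

By the marginal value theorem, leave when the instantaneous gain rate g'(t) equals the habitat-wide average g(t)/(T + t).
g'(t) = 0.58·110·t^-0.42. Setting 0.58·110·t^-0.42 = 110·t^0.58/(43+t) gives 0.58(43+t) = t, so 0.42·t = 0.58×43.
t* = 0.58×43/0.42 = 59.38 min.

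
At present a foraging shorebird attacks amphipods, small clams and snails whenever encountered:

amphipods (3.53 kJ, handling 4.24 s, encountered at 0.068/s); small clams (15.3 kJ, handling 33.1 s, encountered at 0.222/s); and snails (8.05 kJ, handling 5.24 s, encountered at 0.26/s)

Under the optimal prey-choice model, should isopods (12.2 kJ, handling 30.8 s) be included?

On amphipods, small clams and snails alone, R = ΣλE/(1+Σλh) = 5.73/9.999 = 0.573 kJ/s.
Profitability of isopods: 12.2/30.8 = 0.3961 kJ/s.
0.3961 < 0.573, so adding isopods would lower the average — exclude it.

No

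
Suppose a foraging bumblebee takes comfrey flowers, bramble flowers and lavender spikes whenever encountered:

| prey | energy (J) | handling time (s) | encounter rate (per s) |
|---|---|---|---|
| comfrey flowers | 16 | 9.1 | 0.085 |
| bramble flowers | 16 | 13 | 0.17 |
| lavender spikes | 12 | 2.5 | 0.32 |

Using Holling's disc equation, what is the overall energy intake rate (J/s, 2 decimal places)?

1.66 J/s

Energy encountered per unit search time: 0.085×16 + 0.17×16 + 0.32×12 = 7.92 J/s.
Handling time per unit search time: 0.085×9.1 + 0.17×13 + 0.32×2.5 = 3.784.
Rate = 7.92/(1 + 3.784) = 1.656 J/s.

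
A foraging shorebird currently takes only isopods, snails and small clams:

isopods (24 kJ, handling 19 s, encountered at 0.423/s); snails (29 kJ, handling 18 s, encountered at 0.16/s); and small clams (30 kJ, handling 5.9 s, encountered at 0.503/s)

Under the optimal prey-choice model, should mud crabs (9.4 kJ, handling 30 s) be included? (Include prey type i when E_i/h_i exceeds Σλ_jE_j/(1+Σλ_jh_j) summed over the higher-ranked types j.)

On isopods, snails and small clams alone, R = ΣλE/(1+Σλh) = 29.88/14.88 = 2.008 kJ/s.
mud crabs: E/h = 9.4/30 = 0.3133 kJ/s.
0.3133 < 2.008, so adding mud crabs would lower the average — exclude it.

No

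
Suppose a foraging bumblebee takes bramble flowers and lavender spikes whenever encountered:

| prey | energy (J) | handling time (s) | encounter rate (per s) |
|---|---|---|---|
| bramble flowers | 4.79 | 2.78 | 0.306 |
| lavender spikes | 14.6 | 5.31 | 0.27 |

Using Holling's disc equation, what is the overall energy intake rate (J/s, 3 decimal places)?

Energy encountered per unit search time: 0.306×4.79 + 0.27×14.6 = 5.408 J/s.
Handling time per unit search time: 0.306×2.78 + 0.27×5.31 = 2.284.
Rate = 5.408/(1 + 2.284) = 1.647 J/s.

1.647 J/s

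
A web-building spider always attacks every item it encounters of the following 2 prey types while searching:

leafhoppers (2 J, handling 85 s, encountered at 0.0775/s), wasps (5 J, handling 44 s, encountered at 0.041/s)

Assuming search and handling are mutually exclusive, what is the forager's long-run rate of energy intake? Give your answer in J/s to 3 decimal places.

R = (0.0775×2 + 0.041×5) / (1 + 0.0775×85 + 0.041×44) = 0.36/9.392 = 0.03833 J/s.

0.038 J/s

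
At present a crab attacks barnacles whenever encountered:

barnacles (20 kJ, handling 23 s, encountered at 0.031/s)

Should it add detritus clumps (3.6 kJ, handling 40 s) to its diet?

Current rate: (0.031×20)/(1 + 0.031×23) = 0.3619 kJ/s.
detritus clumps: E/h = 3.6/40 = 0.09 kJ/s.
0.09 < 0.3619, so adding detritus clumps would lower the average — exclude it.

No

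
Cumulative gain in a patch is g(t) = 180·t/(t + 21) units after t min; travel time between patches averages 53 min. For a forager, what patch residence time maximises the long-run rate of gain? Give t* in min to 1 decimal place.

33.4 min

By the marginal value theorem, leave when the instantaneous gain rate g'(t) equals the habitat-wide average g(t)/(T + t).
g'(t) = 180·21/(t + 21)². Setting 180·21/(t+21)² = 180t/[(t+21)(53+t)] gives 21(53+t) = t(t+21), so t² = 21×53 = 1113.
t* = √1113 = 33.36 min.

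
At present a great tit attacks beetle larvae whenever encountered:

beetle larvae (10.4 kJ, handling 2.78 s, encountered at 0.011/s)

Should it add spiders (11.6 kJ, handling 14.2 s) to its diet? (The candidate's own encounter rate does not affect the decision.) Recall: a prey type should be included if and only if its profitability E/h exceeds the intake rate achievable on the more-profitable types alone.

On beetle larvae alone, R = ΣλE/(1+Σλh) = 0.1144/1.031 = 0.111 kJ/s.
spiders: E/h = 11.6/14.2 = 0.8169 kJ/s.
0.8169 > 0.111, so adding spiders raises the average — include it.

Yes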